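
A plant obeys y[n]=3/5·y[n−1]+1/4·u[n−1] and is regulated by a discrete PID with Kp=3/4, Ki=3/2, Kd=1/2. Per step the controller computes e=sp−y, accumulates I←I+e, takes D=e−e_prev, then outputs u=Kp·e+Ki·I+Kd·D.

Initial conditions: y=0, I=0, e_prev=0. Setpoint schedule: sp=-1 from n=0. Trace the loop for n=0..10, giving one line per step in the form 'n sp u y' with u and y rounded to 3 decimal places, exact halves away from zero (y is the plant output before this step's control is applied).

(exact arithmetic carried between steps; '≈' marks a value shown rounded to 6 d.p. or computed from one; I and e_prev carry over from the previous line; the table rounds u and y to 3 d.p., halves away from zero)
n=0: y=0, sp=-1, e=sp−y=-1; I=-1, D=e−e_prev=-1; u=3/4·(-1)+3/2·(-1)+1/2·(-1)=-2.75; next y=3/5·0+1/4·(-2.75)=-0.6875
n=1: y=-0.6875, sp=-1, e=sp−y=-0.3125; I=-1.3125, D=e−e_prev=0.6875; u=3/4·(-0.3125)+3/2·(-1.3125)+1/2·0.6875=-1.859375; next y=3/5·(-0.6875)+1/4·(-1.859375)≈-0.877344
n=2: y≈-0.877344, sp=-1, e=sp−y≈-0.122656; I≈-1.435156, D=e−e_prev≈0.189844; u=3/4·(-0.122656)+3/2·(-1.435156)+1/2·0.189844≈-2.149805; next y=3/5·(-0.877344)+1/4·(-2.149805)≈-1.063857
n=3: y≈-1.063857, sp=-1, e=sp−y≈0.063857; I≈-1.371299, D=e−e_prev≈0.186514; u=3/4·0.063857+3/2·(-1.371299)+1/2·0.186514≈-1.915798; next y=3/5·(-1.063857)+1/4·(-1.915798)≈-1.117264
n=4: y≈-1.117264, sp=-1, e=sp−y≈0.117264; I≈-1.254035, D=e−e_prev≈0.053407; u=3/4·0.117264+3/2·(-1.254035)+1/2·0.053407≈-1.766401; next y=3/5·(-1.117264)+1/4·(-1.766401)≈-1.111959
n=5: y≈-1.111959, sp=-1, e=sp−y≈0.111959; I≈-1.142076, D=e−e_prev≈-0.005305; u=3/4·0.111959+3/2·(-1.142076)+1/2·(-0.005305)≈-1.631798; next y=3/5·(-1.111959)+1/4·(-1.631798)≈-1.075125
n=6: y≈-1.075125, sp=-1, e=sp−y≈0.075125; I≈-1.066951, D=e−e_prev≈-0.036834; u=3/4·0.075125+3/2·(-1.066951)+1/2·(-0.036834)≈-1.562501; next y=3/5·(-1.075125)+1/4·(-1.562501)≈-1.035700
n=7: y≈-1.035700, sp=-1, e=sp−y≈0.035700; I≈-1.031252, D=e−e_prev≈-0.039425; u=3/4·0.035700+3/2·(-1.031252)+1/2·(-0.039425)≈-1.539815; next y=3/5·(-1.035700)+1/4·(-1.539815)≈-1.006374
n=8: y≈-1.006374, sp=-1, e=sp−y≈0.006374; I≈-1.024878, D=e−e_prev≈-0.029326; u=3/4·0.006374+3/2·(-1.024878)+1/2·(-0.029326)≈-1.547200; next y=3/5·(-1.006374)+1/4·(-1.547200)≈-0.990624
n=9: y≈-0.990624, sp=-1, e=sp−y≈-0.009376; I≈-1.034254, D=e−e_prev≈-0.015750; u=3/4·(-0.009376)+3/2·(-1.034254)+1/2·(-0.015750)≈-1.566287; next y=3/5·(-0.990624)+1/4·(-1.566287)≈-0.985946
n=10: y≈-0.985946, sp=-1, e=sp−y≈-0.014054; I≈-1.048307, D=e−e_prev≈-0.004678; u=3/4·(-0.014054)+3/2·(-1.048307)+1/2·(-0.004678)≈-1.585340; next y=3/5·(-0.985946)+1/4·(-1.585340)≈-0.987903

0 -1 -2.750 0.000
1 -1 -1.859 -0.688
2 -1 -2.150 -0.877
3 -1 -1.916 -1.064
4 -1 -1.766 -1.117
5 -1 -1.632 -1.112
6 -1 -1.563 -1.075
7 -1 -1.540 -1.036
8 -1 -1.547 -1.006
9 -1 -1.566 -0.991
10 -1 -1.585 -0.986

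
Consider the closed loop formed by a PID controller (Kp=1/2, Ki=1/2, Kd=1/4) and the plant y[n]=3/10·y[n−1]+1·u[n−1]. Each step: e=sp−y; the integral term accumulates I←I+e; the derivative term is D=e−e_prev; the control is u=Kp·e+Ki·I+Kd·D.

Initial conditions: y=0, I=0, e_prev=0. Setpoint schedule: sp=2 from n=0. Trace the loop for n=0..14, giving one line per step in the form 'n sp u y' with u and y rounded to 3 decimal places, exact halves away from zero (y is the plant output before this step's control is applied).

0 2 2.500 0.000
1 2 -0.125 2.500
2 2 2.594 0.625
3 2 0.117 2.781
4 2 2.553 0.952
5 2 0.261 2.838
6 2 2.471 1.113
7 2 0.368 2.804
8 2 2.383 1.210
9 2 0.459 2.745
10 2 2.299 1.283
11 2 0.541 2.684
12 2 2.221 1.346
13 2 0.615 2.625
14 2 2.150 1.402

(exact arithmetic carried between steps; '≈' marks a value shown rounded to 6 d.p. or computed from one; I and e_prev carry over from the previous line; the table rounds u and y to 3 d.p., halves away from zero)
n=0: y=0, sp=2, e=sp−y=2; I=2, D=e−e_prev=2; u=1/2·2+1/2·2+1/4·2=2.5; next y=3/10·0+1·2.5=2.5
n=1: y=2.5, sp=2, e=sp−y=-0.5; I=1.5, D=e−e_prev=-2.5; u=1/2·(-0.5)+1/2·1.5+1/4·(-2.5)=-0.125; next y=3/10·2.5+1·(-0.125)=0.625
n=2: y=0.625, sp=2, e=sp−y=1.375; I=2.875, D=e−e_prev=1.875; u=1/2·1.375+1/2·2.875+1/4·1.875=2.59375; next y=3/10·0.625+1·2.59375=2.78125
n=3: y=2.78125, sp=2, e=sp−y=-0.78125; I=2.09375, D=e−e_prev=-2.15625; u=1/2·(-0.78125)+1/2·2.09375+1/4·(-2.15625)≈0.117188; next y=3/10·2.78125+1·0.117188≈0.951563
n=4: y≈0.951563, sp=2, e=sp−y≈1.048438; I≈3.142188, D=e−e_prev≈1.829688; u=1/2·1.048438+1/2·3.142188+1/4·1.829688≈2.552734; next y=3/10·0.951563+1·2.552734≈2.838203
n=5: y≈2.838203, sp=2, e=sp−y≈-0.838203; I≈2.303984, D=e−e_prev≈-1.886641; u=1/2·(-0.838203)+1/2·2.303984+1/4·(-1.886641)≈0.261230; next y=3/10·2.838203+1·0.261230≈1.112691
n=6: y≈1.112691, sp=2, e=sp−y≈0.887309; I≈3.191293, D=e−e_prev≈1.725512; u=1/2·0.887309+1/2·3.191293+1/4·1.725512≈2.470679; next y=3/10·1.112691+1·2.470679≈2.804486
n=7: y≈2.804486, sp=2, e=sp−y≈-0.804486; I≈2.386807, D=e−e_prev≈-1.691795; u=1/2·(-0.804486)+1/2·2.386807+1/4·(-1.691795)≈0.368212; next y=3/10·2.804486+1·0.368212≈1.209558
n=8: y≈1.209558, sp=2, e=sp−y≈0.790442; I≈3.177249, D=e−e_prev≈1.594929; u=1/2·0.790442+1/2·3.177249+1/4·1.594929≈2.382578; next y=3/10·1.209558+1·2.382578≈2.745445
n=9: y≈2.745445, sp=2, e=sp−y≈-0.745445; I≈2.431804, D=e−e_prev≈-1.535888; u=1/2·(-0.745445)+1/2·2.431804+1/4·(-1.535888)≈0.459207; next y=3/10·2.745445+1·0.459207≈1.282841
n=10: y≈1.282841, sp=2, e=sp−y≈0.717159; I≈3.148963, D=e−e_prev≈1.462604; u=1/2·0.717159+1/2·3.148963+1/4·1.462604≈2.298712; next y=3/10·1.282841+1·2.298712≈2.683564
n=11: y≈2.683564, sp=2, e=sp−y≈-0.683564; I≈2.465399, D=e−e_prev≈-1.400723; u=1/2·(-0.683564)+1/2·2.465399+1/4·(-1.400723)≈0.540736; next y=3/10·2.683564+1·0.540736≈1.345806
n=12: y≈1.345806, sp=2, e=sp−y≈0.654194; I≈3.119593, D=e−e_prev≈1.337759; u=1/2·0.654194+1/2·3.119593+1/4·1.337759≈2.221333; next y=3/10·1.345806+1·2.221333≈2.625075
n=13: y≈2.625075, sp=2, e=sp−y≈-0.625075; I≈2.494518, D=e−e_prev≈-1.279270; u=1/2·(-0.625075)+1/2·2.494518+1/4·(-1.279270)≈0.614904; next y=3/10·2.625075+1·0.614904≈1.402427
n=14: y≈1.402427, sp=2, e=sp−y≈0.597573; I≈3.092091, D=e−e_prev≈1.222649; u=1/2·0.597573+1/2·3.092091+1/4·1.222649≈2.150495; next y=3/10·1.402427+1·2.150495≈2.571223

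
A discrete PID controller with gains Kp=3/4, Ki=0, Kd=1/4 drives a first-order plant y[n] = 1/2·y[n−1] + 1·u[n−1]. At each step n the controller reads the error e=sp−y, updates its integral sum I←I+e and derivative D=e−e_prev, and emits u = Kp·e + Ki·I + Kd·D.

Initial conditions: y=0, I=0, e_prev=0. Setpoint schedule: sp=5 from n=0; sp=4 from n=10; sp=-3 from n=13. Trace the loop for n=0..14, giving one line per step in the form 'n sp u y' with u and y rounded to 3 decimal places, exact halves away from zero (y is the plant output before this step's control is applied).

0 5 5.000 0.000
1 5 -1.250 5.000
2 5 3.750 1.250
3 5 -0.313 4.375
4 5 2.969 1.875
5 5 0.313 3.906
6 5 2.461 2.266
7 5 0.723 3.594
8 5 2.129 2.520
9 5 0.991 3.389
10 4 0.912 2.686
11 4 1.417 2.254
12 4 1.019 2.544
13 -3 -5.655 2.292
14 -3 2.833 -4.510

(exact arithmetic carried between steps; '≈' marks a value shown rounded to 6 d.p. or computed from one; I and e_prev carry over from the previous line; the table rounds u and y to 3 d.p., halves away from zero)
n=0: y=0, sp=5, e=sp−y=5; I=5, D=e−e_prev=5; u=3/4·5+0·5+1/4·5=5; next y=1/2·0+1·5=5
n=1: y=5, sp=5, e=sp−y=0; I=5, D=e−e_prev=-5; u=3/4·0+0·5+1/4·(-5)=-1.25; next y=1/2·5+1·(-1.25)=1.25
n=2: y=1.25, sp=5, e=sp−y=3.75; I=8.75, D=e−e_prev=3.75; u=3/4·3.75+0·8.75+1/4·3.75=3.75; next y=1/2·1.25+1·3.75=4.375
n=3: y=4.375, sp=5, e=sp−y=0.625; I=9.375, D=e−e_prev=-3.125; u=3/4·0.625+0·9.375+1/4·(-3.125)=-0.3125; next y=1/2·4.375+1·(-0.3125)=1.875
n=4: y=1.875, sp=5, e=sp−y=3.125; I=12.5, D=e−e_prev=2.5; u=3/4·3.125+0·12.5+1/4·2.5=2.96875; next y=1/2·1.875+1·2.96875=3.90625
n=5: y=3.90625, sp=5, e=sp−y=1.09375; I=13.59375, D=e−e_prev=-2.03125; u=3/4·1.09375+0·13.59375+1/4·(-2.03125)=0.3125; next y=1/2·3.90625+1·0.3125=2.265625
n=6: y=2.265625, sp=5, e=sp−y=2.734375; I=16.328125, D=e−e_prev=1.640625; u=3/4·2.734375+0·16.328125+1/4·1.640625≈2.460938; next y=1/2·2.265625+1·2.460938≈3.59375
n=7: y=3.59375, sp=5, e=sp−y=1.40625; I=17.734375, D=e−e_prev=-1.328125; u=3/4·1.40625+0·17.734375+1/4·(-1.328125)≈0.722656; next y=1/2·3.59375+1·0.722656≈2.519531
n=8: y≈2.519531, sp=5, e=sp−y≈2.480469; I≈20.214844, D=e−e_prev≈1.074219; u=3/4·2.480469+0·20.214844+1/4·1.074219≈2.128906; next y=1/2·2.519531+1·2.128906≈3.388672
n=9: y≈3.388672, sp=5, e=sp−y≈1.611328; I≈21.826172, D=e−e_prev≈-0.869141; u=3/4·1.611328+0·21.826172+1/4·(-0.869141)≈0.991211; next y=1/2·3.388672+1·0.991211≈2.685547
n=10: y≈2.685547, sp=4, e=sp−y≈1.314453; I≈23.140625, D=e−e_prev≈-0.296875; u=3/4·1.314453+0·23.140625+1/4·(-0.296875)≈0.911621; next y=1/2·2.685547+1·0.911621≈2.254395
n=11: y≈2.254395, sp=4, e=sp−y≈1.745605; I≈24.886230, D=e−e_prev≈0.431152; u=3/4·1.745605+0·24.886230+1/4·0.431152≈1.416992; next y=1/2·2.254395+1·1.416992≈2.544189
n=12: y≈2.544189, sp=4, e=sp−y≈1.455811; I≈26.342041, D=e−e_prev≈-0.289795; u=3/4·1.455811+0·26.342041+1/4·(-0.289795)≈1.019409; next y=1/2·2.544189+1·1.019409≈2.291504
n=13: y≈2.291504, sp=-3, e=sp−y≈-5.291504; I≈21.050537, D=e−e_prev≈-6.747314; u=3/4·(-5.291504)+0·21.050537+1/4·(-6.747314)≈-5.655457; next y=1/2·2.291504+1·(-5.655457)≈-4.509705
n=14: y≈-4.509705, sp=-3, e=sp−y≈1.509705; I≈22.560242, D=e−e_prev≈6.801208; u=3/4·1.509705+0·22.560242+1/4·6.801208≈2.832581; next y=1/2·(-4.509705)+1·2.832581≈0.577728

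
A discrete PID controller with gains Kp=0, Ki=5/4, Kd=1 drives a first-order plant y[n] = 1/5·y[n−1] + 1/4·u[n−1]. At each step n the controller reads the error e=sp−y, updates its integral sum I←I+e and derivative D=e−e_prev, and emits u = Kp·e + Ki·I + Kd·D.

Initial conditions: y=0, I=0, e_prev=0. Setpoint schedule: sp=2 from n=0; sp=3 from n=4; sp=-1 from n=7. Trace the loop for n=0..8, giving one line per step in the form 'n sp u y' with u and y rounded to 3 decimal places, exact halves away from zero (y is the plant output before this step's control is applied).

0 2 4.500 0.000
1 2 2.469 1.125
2 2 5.324 0.842
3 2 5.010 1.499
4 3 8.424 1.552
5 3 7.342 2.416
6 3 9.155 2.319
7 -1 -0.067 2.753
8 -1 4.668 0.534

(exact arithmetic carried between steps; '≈' marks a value shown rounded to 6 d.p. or computed from one; I and e_prev carry over from the previous line; the table rounds u and y to 3 d.p., halves away from zero)
n=0: y=0, sp=2, e=sp−y=2; I=2, D=e−e_prev=2; u=0·2+5/4·2+1·2=4.5; next y=1/5·0+1/4·4.5=1.125
n=1: y=1.125, sp=2, e=sp−y=0.875; I=2.875, D=e−e_prev=-1.125; u=0·0.875+5/4·2.875+1·(-1.125)=2.46875; next y=1/5·1.125+1/4·2.46875≈0.842188
n=2: y≈0.842188, sp=2, e=sp−y≈1.157813; I≈4.032813, D=e−e_prev≈0.282813; u=0·1.157813+5/4·4.032813+1·0.282813≈5.323828; next y=1/5·0.842188+1/4·5.323828≈1.499395
n=3: y≈1.499395, sp=2, e=sp−y≈0.500605; I≈4.533418, D=e−e_prev≈-0.657207; u=0·0.500605+5/4·4.533418+1·(-0.657207)≈5.009565; next y=1/5·1.499395+1/4·5.009565≈1.552270
n=4: y≈1.552270, sp=3, e=sp−y≈1.447730; I≈5.981148, D=e−e_prev≈0.947124; u=0·1.447730+5/4·5.981148+1·0.947124≈8.423559; next y=1/5·1.552270+1/4·8.423559≈2.416344
n=5: y≈2.416344, sp=3, e=sp−y≈0.583656; I≈6.564804, D=e−e_prev≈-0.864074; u=0·0.583656+5/4·6.564804+1·(-0.864074)≈7.341931; next y=1/5·2.416344+1/4·7.341931≈2.318752
n=6: y≈2.318752, sp=3, e=sp−y≈0.681248; I≈7.246052, D=e−e_prev≈0.097592; u=0·0.681248+5/4·7.246052+1·0.097592≈9.155158; next y=1/5·2.318752+1/4·9.155158≈2.752540
n=7: y≈2.752540, sp=-1, e=sp−y≈-3.752540; I≈3.493513, D=e−e_prev≈-4.433788; u=0·(-3.752540)+5/4·3.493513+1·(-4.433788)≈-0.066897; next y=1/5·2.752540+1/4·(-0.066897)≈0.533784
n=8: y≈0.533784, sp=-1, e=sp−y≈-1.533784; I≈1.959729, D=e−e_prev≈2.218756; u=0·(-1.533784)+5/4·1.959729+1·2.218756≈4.668417; next y=1/5·0.533784+1/4·4.668417≈1.273861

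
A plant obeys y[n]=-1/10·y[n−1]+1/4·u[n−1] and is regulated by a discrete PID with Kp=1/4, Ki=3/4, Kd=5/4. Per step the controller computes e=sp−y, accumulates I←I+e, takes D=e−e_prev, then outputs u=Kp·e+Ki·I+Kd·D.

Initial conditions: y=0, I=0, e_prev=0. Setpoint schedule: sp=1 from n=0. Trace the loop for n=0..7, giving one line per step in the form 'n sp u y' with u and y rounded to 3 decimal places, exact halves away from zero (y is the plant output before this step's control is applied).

(exact arithmetic carried between steps; '≈' marks a value shown rounded to 6 d.p. or computed from one; I and e_prev carry over from the previous line; the table rounds u and y to 3 d.p., halves away from zero)
n=0: y=0, sp=1, e=sp−y=1; I=1, D=e−e_prev=1; u=1/4·1+3/4·1+5/4·1=2.25; next y=-1/10·0+1/4·2.25=0.5625
n=1: y=0.5625, sp=1, e=sp−y=0.4375; I=1.4375, D=e−e_prev=-0.5625; u=1/4·0.4375+3/4·1.4375+5/4·(-0.5625)=0.484375; next y=-1/10·0.5625+1/4·0.484375≈0.064844
n=2: y≈0.064844, sp=1, e=sp−y≈0.935156; I≈2.372656, D=e−e_prev≈0.497656; u=1/4·0.935156+3/4·2.372656+5/4·0.497656≈2.635352; next y=-1/10·0.064844+1/4·2.635352≈0.652354
n=3: y≈0.652354, sp=1, e=sp−y≈0.347646; I≈2.720303, D=e−e_prev≈-0.587510; u=1/4·0.347646+3/4·2.720303+5/4·(-0.587510)≈1.392751; next y=-1/10·0.652354+1/4·1.392751≈0.282953
n=4: y≈0.282953, sp=1, e=sp−y≈0.717047; I≈3.437350, D=e−e_prev≈0.369401; u=1/4·0.717047+3/4·3.437350+5/4·0.369401≈3.219026; next y=-1/10·0.282953+1/4·3.219026≈0.776461
n=5: y≈0.776461, sp=1, e=sp−y≈0.223539; I≈3.660889, D=e−e_prev≈-0.493509; u=1/4·0.223539+3/4·3.660889+5/4·(-0.493509)≈2.184666; next y=-1/10·0.776461+1/4·2.184666≈0.468520
n=6: y≈0.468520, sp=1, e=sp−y≈0.531480; I≈4.192369, D=e−e_prev≈0.307941; u=1/4·0.531480+3/4·4.192369+5/4·0.307941≈3.662073; next y=-1/10·0.468520+1/4·3.662073≈0.868666
n=7: y≈0.868666, sp=1, e=sp−y≈0.131334; I≈4.323703, D=e−e_prev≈-0.400146; u=1/4·0.131334+3/4·4.323703+5/4·(-0.400146)≈2.775428; next y=-1/10·0.868666+1/4·2.775428≈0.606990

0 1 2.250 0.000
1 1 0.484 0.563
2 1 2.635 0.065
3 1 1.393 0.652
4 1 3.219 0.283
5 1 2.185 0.776
6 1 3.662 0.469
7 1 2.775 0.869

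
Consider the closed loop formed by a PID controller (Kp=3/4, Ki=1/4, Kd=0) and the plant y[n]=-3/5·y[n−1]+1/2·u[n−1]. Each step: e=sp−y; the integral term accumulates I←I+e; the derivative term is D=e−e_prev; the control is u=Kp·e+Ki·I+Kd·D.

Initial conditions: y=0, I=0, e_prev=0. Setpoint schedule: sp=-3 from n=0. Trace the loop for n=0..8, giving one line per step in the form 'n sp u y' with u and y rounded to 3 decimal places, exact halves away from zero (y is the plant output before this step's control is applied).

(exact arithmetic carried between steps; '≈' marks a value shown rounded to 6 d.p. or computed from one; I and e_prev carry over from the previous line; the table rounds u and y to 3 d.p., halves away from zero)
n=0: y=0, sp=-3, e=sp−y=-3; I=-3, D=e−e_prev=-3; u=3/4·(-3)+1/4·(-3)+0·(-3)=-3; next y=-3/5·0+1/2·(-3)=-1.5
n=1: y=-1.5, sp=-3, e=sp−y=-1.5; I=-4.5, D=e−e_prev=1.5; u=3/4·(-1.5)+1/4·(-4.5)+0·1.5=-2.25; next y=-3/5·(-1.5)+1/2·(-2.25)=-0.225
n=2: y=-0.225, sp=-3, e=sp−y=-2.775; I=-7.275, D=e−e_prev=-1.275; u=3/4·(-2.775)+1/4·(-7.275)+0·(-1.275)=-3.9; next y=-3/5·(-0.225)+1/2·(-3.9)=-1.815
n=3: y=-1.815, sp=-3, e=sp−y=-1.185; I=-8.46, D=e−e_prev=1.59; u=3/4·(-1.185)+1/4·(-8.46)+0·1.59=-3.00375; next y=-3/5·(-1.815)+1/2·(-3.00375)=-0.412875
n=4: y=-0.412875, sp=-3, e=sp−y=-2.587125; I=-11.047125, D=e−e_prev=-1.402125; u=3/4·(-2.587125)+1/4·(-11.047125)+0·(-1.402125)=-4.702125; next y=-3/5·(-0.412875)+1/2·(-4.702125)≈-2.103338
n=5: y≈-2.103338, sp=-3, e=sp−y≈-0.896663; I≈-11.943788, D=e−e_prev≈1.690463; u=3/4·(-0.896663)+1/4·(-11.943788)+0·1.690463≈-3.658444; next y=-3/5·(-2.103338)+1/2·(-3.658444)≈-0.567219
n=6: y≈-0.567219, sp=-3, e=sp−y≈-2.432781; I≈-14.376568, D=e−e_prev≈-1.536118; u=3/4·(-2.432781)+1/4·(-14.376568)+0·(-1.536118)≈-5.418728; next y=-3/5·(-0.567219)+1/2·(-5.418728)≈-2.369032
n=7: y≈-2.369032, sp=-3, e=sp−y≈-0.630968; I≈-15.007536, D=e−e_prev≈1.801813; u=3/4·(-0.630968)+1/4·(-15.007536)+0·1.801813≈-4.225110; next y=-3/5·(-2.369032)+1/2·(-4.225110)≈-0.691136
n=8: y≈-0.691136, sp=-3, e=sp−y≈-2.308864; I≈-17.316400, D=e−e_prev≈-1.677896; u=3/4·(-2.308864)+1/4·(-17.316400)+0·(-1.677896)≈-6.060748; next y=-3/5·(-0.691136)+1/2·(-6.060748)≈-2.615693

0 -3 -3.000 0.000
1 -3 -2.250 -1.500
2 -3 -3.900 -0.225
3 -3 -3.004 -1.815
4 -3 -4.702 -0.413
5 -3 -3.658 -2.103
6 -3 -5.419 -0.567
7 -3 -4.225 -2.369
8 -3 -6.061 -0.691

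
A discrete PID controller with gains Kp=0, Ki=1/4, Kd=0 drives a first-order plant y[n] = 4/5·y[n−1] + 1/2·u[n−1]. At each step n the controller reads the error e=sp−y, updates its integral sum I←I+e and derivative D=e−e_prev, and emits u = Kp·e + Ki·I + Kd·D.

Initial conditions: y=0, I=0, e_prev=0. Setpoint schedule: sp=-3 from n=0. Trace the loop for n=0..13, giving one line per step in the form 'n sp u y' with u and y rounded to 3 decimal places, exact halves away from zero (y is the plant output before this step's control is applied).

0 -3 -0.750 0.000
1 -3 -1.406 -0.375
2 -3 -1.905 -1.003
3 -3 -2.217 -1.755
4 -3 -2.339 -2.513
5 -3 -2.294 -3.179
6 -3 -2.121 -3.690
7 -3 -1.868 -4.013
8 -3 -1.582 -4.144
9 -3 -1.305 -4.106
10 -3 -1.071 -3.938
11 -3 -0.899 -3.686
12 -3 -0.800 -3.398
13 -3 -0.770 -3.119

(exact arithmetic carried between steps; '≈' marks a value shown rounded to 6 d.p. or computed from one; I and e_prev carry over from the previous line; the table rounds u and y to 3 d.p., halves away from zero)
n=0: y=0, sp=-3, e=sp−y=-3; I=-3, D=e−e_prev=-3; u=0·(-3)+1/4·(-3)+0·(-3)=-0.75; next y=4/5·0+1/2·(-0.75)=-0.375
n=1: y=-0.375, sp=-3, e=sp−y=-2.625; I=-5.625, D=e−e_prev=0.375; u=0·(-2.625)+1/4·(-5.625)+0·0.375=-1.40625; next y=4/5·(-0.375)+1/2·(-1.40625)=-1.003125
n=2: y=-1.003125, sp=-3, e=sp−y=-1.996875; I=-7.621875, D=e−e_prev=0.628125; u=0·(-1.996875)+1/4·(-7.621875)+0·0.628125≈-1.905469; next y=4/5·(-1.003125)+1/2·(-1.905469)≈-1.755234
n=3: y≈-1.755234, sp=-3, e=sp−y≈-1.244766; I≈-8.866641, D=e−e_prev≈0.752109; u=0·(-1.244766)+1/4·(-8.866641)+0·0.752109≈-2.216660; next y=4/5·(-1.755234)+1/2·(-2.216660)≈-2.512518
n=4: y≈-2.512518, sp=-3, e=sp−y≈-0.487482; I≈-9.354123, D=e−e_prev≈0.757283; u=0·(-0.487482)+1/4·(-9.354123)+0·0.757283≈-2.338531; next y=4/5·(-2.512518)+1/2·(-2.338531)≈-3.179279
n=5: y≈-3.179279, sp=-3, e=sp−y≈0.179279; I≈-9.174844, D=e−e_prev≈0.666762; u=0·0.179279+1/4·(-9.174844)+0·0.666762≈-2.293711; next y=4/5·(-3.179279)+1/2·(-2.293711)≈-3.690279
n=6: y≈-3.690279, sp=-3, e=sp−y≈0.690279; I≈-8.484565, D=e−e_prev≈0.511000; u=0·0.690279+1/4·(-8.484565)+0·0.511000≈-2.121141; next y=4/5·(-3.690279)+1/2·(-2.121141)≈-4.012794
n=7: y≈-4.012794, sp=-3, e=sp−y≈1.012794; I≈-7.471771, D=e−e_prev≈0.322515; u=0·1.012794+1/4·(-7.471771)+0·0.322515≈-1.867943; next y=4/5·(-4.012794)+1/2·(-1.867943)≈-4.144206
n=8: y≈-4.144206, sp=-3, e=sp−y≈1.144206; I≈-6.327564, D=e−e_prev≈0.131413; u=0·1.144206+1/4·(-6.327564)+0·0.131413≈-1.581891; next y=4/5·(-4.144206)+1/2·(-1.581891)≈-4.106311
n=9: y≈-4.106311, sp=-3, e=sp−y≈1.106311; I≈-5.221254, D=e−e_prev≈-0.037896; u=0·1.106311+1/4·(-5.221254)+0·(-0.037896)≈-1.305313; next y=4/5·(-4.106311)+1/2·(-1.305313)≈-3.937705
n=10: y≈-3.937705, sp=-3, e=sp−y≈0.937705; I≈-4.283549, D=e−e_prev≈-0.168605; u=0·0.937705+1/4·(-4.283549)+0·(-0.168605)≈-1.070887; next y=4/5·(-3.937705)+1/2·(-1.070887)≈-3.685608
n=11: y≈-3.685608, sp=-3, e=sp−y≈0.685608; I≈-3.597941, D=e−e_prev≈-0.252097; u=0·0.685608+1/4·(-3.597941)+0·(-0.252097)≈-0.899485; next y=4/5·(-3.685608)+1/2·(-0.899485)≈-3.398229
n=12: y≈-3.398229, sp=-3, e=sp−y≈0.398229; I≈-3.199712, D=e−e_prev≈-0.287379; u=0·0.398229+1/4·(-3.199712)+0·(-0.287379)≈-0.799928; next y=4/5·(-3.398229)+1/2·(-0.799928)≈-3.118547
n=13: y≈-3.118547, sp=-3, e=sp−y≈0.118547; I≈-3.081165, D=e−e_prev≈-0.279682; u=0·0.118547+1/4·(-3.081165)+0·(-0.279682)≈-0.770291; next y=4/5·(-3.118547)+1/2·(-0.770291)≈-2.879983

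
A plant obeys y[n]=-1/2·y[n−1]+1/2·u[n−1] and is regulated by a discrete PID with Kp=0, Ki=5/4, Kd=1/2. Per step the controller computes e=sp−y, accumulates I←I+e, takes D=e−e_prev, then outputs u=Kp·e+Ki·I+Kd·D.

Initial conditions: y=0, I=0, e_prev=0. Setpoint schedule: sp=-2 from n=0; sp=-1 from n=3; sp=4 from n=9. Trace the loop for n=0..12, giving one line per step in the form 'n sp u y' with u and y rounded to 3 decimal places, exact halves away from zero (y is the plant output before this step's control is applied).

0 -2 -3.500 0.000
1 -2 -1.938 -1.750
2 -2 -6.023 -0.094
3 -1 -0.804 -2.965
4 -1 -7.363 1.081
5 -1 1.338 -4.222
6 -1 -9.539 2.780
7 -1 4.881 -6.159
8 -1 -13.578 5.520
9 4 19.232 -9.549
10 4 -15.761 14.391
11 4 34.787 -15.076
12 4 -26.114 24.931

(exact arithmetic carried between steps; '≈' marks a value shown rounded to 6 d.p. or computed from one; I and e_prev carry over from the previous line; the table rounds u and y to 3 d.p., halves away from zero)
n=0: y=0, sp=-2, e=sp−y=-2; I=-2, D=e−e_prev=-2; u=0·(-2)+5/4·(-2)+1/2·(-2)=-3.5; next y=-1/2·0+1/2·(-3.5)=-1.75
n=1: y=-1.75, sp=-2, e=sp−y=-0.25; I=-2.25, D=e−e_prev=1.75; u=0·(-0.25)+5/4·(-2.25)+1/2·1.75=-1.9375; next y=-1/2·(-1.75)+1/2·(-1.9375)=-0.09375
n=2: y=-0.09375, sp=-2, e=sp−y=-1.90625; I=-4.15625, D=e−e_prev=-1.65625; u=0·(-1.90625)+5/4·(-4.15625)+1/2·(-1.65625)≈-6.023438; next y=-1/2·(-0.09375)+1/2·(-6.023438)≈-2.964844
n=3: y≈-2.964844, sp=-1, e=sp−y≈1.964844; I≈-2.191406, D=e−e_prev≈3.871094; u=0·1.964844+5/4·(-2.191406)+1/2·3.871094≈-0.803711; next y=-1/2·(-2.964844)+1/2·(-0.803711)≈1.080566
n=4: y≈1.080566, sp=-1, e=sp−y≈-2.080566; I≈-4.271973, D=e−e_prev≈-4.045410; u=0·(-2.080566)+5/4·(-4.271973)+1/2·(-4.045410)≈-7.362671; next y=-1/2·1.080566+1/2·(-7.362671)≈-4.221619
n=5: y≈-4.221619, sp=-1, e=sp−y≈3.221619; I≈-1.050354, D=e−e_prev≈5.302185; u=0·3.221619+5/4·(-1.050354)+1/2·5.302185≈1.338150; next y=-1/2·(-4.221619)+1/2·1.338150≈2.779884
n=6: y≈2.779884, sp=-1, e=sp−y≈-3.779884; I≈-4.830238, D=e−e_prev≈-7.001503; u=0·(-3.779884)+5/4·(-4.830238)+1/2·(-7.001503)≈-9.538549; next y=-1/2·2.779884+1/2·(-9.538549)≈-6.159217
n=7: y≈-6.159217, sp=-1, e=sp−y≈5.159217; I≈0.328979, D=e−e_prev≈8.939101; u=0·5.159217+5/4·0.328979+1/2·8.939101≈4.880774; next y=-1/2·(-6.159217)+1/2·4.880774≈5.519995
n=8: y≈5.519995, sp=-1, e=sp−y≈-6.519995; I≈-6.191017, D=e−e_prev≈-11.679212; u=0·(-6.519995)+5/4·(-6.191017)+1/2·(-11.679212)≈-13.578377; next y=-1/2·5.519995+1/2·(-13.578377)≈-9.549186
n=9: y≈-9.549186, sp=4, e=sp−y≈13.549186; I≈7.358169, D=e−e_prev≈20.069182; u=0·13.549186+5/4·7.358169+1/2·20.069182≈19.232303; next y=-1/2·(-9.549186)+1/2·19.232303≈14.390744
n=10: y≈14.390744, sp=4, e=sp−y≈-10.390744; I≈-3.032575, D=e−e_prev≈-23.939931; u=0·(-10.390744)+5/4·(-3.032575)+1/2·(-23.939931)≈-15.760684; next y=-1/2·14.390744+1/2·(-15.760684)≈-15.075714
n=11: y≈-15.075714, sp=4, e=sp−y≈19.075714; I≈16.043139, D=e−e_prev≈29.466459; u=0·19.075714+5/4·16.043139+1/2·29.466459≈34.787153; next y=-1/2·(-15.075714)+1/2·34.787153≈24.931434
n=12: y≈24.931434, sp=4, e=sp−y≈-20.931434; I≈-4.888295, D=e−e_prev≈-40.007148; u=0·(-20.931434)+5/4·(-4.888295)+1/2·(-40.007148)≈-26.113942; next y=-1/2·24.931434+1/2·(-26.113942)≈-25.522688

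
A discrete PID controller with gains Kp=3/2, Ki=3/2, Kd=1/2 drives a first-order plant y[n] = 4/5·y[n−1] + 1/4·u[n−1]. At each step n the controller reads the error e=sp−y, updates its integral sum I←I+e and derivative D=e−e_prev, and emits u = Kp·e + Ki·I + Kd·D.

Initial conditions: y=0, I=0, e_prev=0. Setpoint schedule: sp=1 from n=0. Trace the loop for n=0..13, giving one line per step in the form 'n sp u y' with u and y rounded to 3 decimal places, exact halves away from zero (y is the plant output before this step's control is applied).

0 1 3.500 0.000
1 1 1.438 0.875
2 1 1.417 1.059
3 1 0.922 1.202
4 1 0.725 1.192
5 1 0.632 1.135
6 1 0.643 1.066
7 1 0.693 1.013
8 1 0.750 0.984
9 1 0.792 0.975
10 1 0.815 0.978
11 1 0.821 0.986
12 1 0.818 0.994
13 1 0.811 1.000

(exact arithmetic carried between steps; '≈' marks a value shown rounded to 6 d.p. or computed from one; I and e_prev carry over from the previous line; the table rounds u and y to 3 d.p., halves away from zero)
n=0: y=0, sp=1, e=sp−y=1; I=1, D=e−e_prev=1; u=3/2·1+3/2·1+1/2·1=3.5; next y=4/5·0+1/4·3.5=0.875
n=1: y=0.875, sp=1, e=sp−y=0.125; I=1.125, D=e−e_prev=-0.875; u=3/2·0.125+3/2·1.125+1/2·(-0.875)=1.4375; next y=4/5·0.875+1/4·1.4375=1.059375
n=2: y=1.059375, sp=1, e=sp−y=-0.059375; I=1.065625, D=e−e_prev=-0.184375; u=3/2·(-0.059375)+3/2·1.065625+1/2·(-0.184375)≈1.417188; next y=4/5·1.059375+1/4·1.417188≈1.201797
n=3: y≈1.201797, sp=1, e=sp−y≈-0.201797; I≈0.863828, D=e−e_prev≈-0.142422; u=3/2·(-0.201797)+3/2·0.863828+1/2·(-0.142422)≈0.921836; next y=4/5·1.201797+1/4·0.921836≈1.191896
n=4: y≈1.191896, sp=1, e=sp−y≈-0.191896; I≈0.671932, D=e−e_prev≈0.009900; u=3/2·(-0.191896)+3/2·0.671932+1/2·0.009900≈0.725003; next y=4/5·1.191896+1/4·0.725003≈1.134768
n=5: y≈1.134768, sp=1, e=sp−y≈-0.134768; I≈0.537164, D=e−e_prev≈0.057129; u=3/2·(-0.134768)+3/2·0.537164+1/2·0.057129≈0.632158; next y=4/5·1.134768+1/4·0.632158≈1.065854
n=6: y≈1.065854, sp=1, e=sp−y≈-0.065854; I≈0.471310, D=e−e_prev≈0.068914; u=3/2·(-0.065854)+3/2·0.471310+1/2·0.068914≈0.642641; next y=4/5·1.065854+1/4·0.642641≈1.013343
n=7: y≈1.013343, sp=1, e=sp−y≈-0.013343; I≈0.457967, D=e−e_prev≈0.052510; u=3/2·(-0.013343)+3/2·0.457967+1/2·0.052510≈0.693190; next y=4/5·1.013343+1/4·0.693190≈0.983972
n=8: y≈0.983972, sp=1, e=sp−y≈0.016028; I≈0.473994, D=e−e_prev≈0.029371; u=3/2·0.016028+3/2·0.473994+1/2·0.029371≈0.749719; next y=4/5·0.983972+1/4·0.749719≈0.974607
n=9: y≈0.974607, sp=1, e=sp−y≈0.025393; I≈0.499387, D=e−e_prev≈0.009365; u=3/2·0.025393+3/2·0.499387+1/2·0.009365≈0.791852; next y=4/5·0.974607+1/4·0.791852≈0.977649
n=10: y≈0.977649, sp=1, e=sp−y≈0.022351; I≈0.521738, D=e−e_prev≈-0.003041; u=3/2·0.022351+3/2·0.521738+1/2·(-0.003041)≈0.814613; next y=4/5·0.977649+1/4·0.814613≈0.985772
n=11: y≈0.985772, sp=1, e=sp−y≈0.014228; I≈0.535966, D=e−e_prev≈-0.008124; u=3/2·0.014228+3/2·0.535966+1/2·(-0.008124)≈0.821228; next y=4/5·0.985772+1/4·0.821228≈0.993925
n=12: y≈0.993925, sp=1, e=sp−y≈0.006075; I≈0.542041, D=e−e_prev≈-0.008153; u=3/2·0.006075+3/2·0.542041+1/2·(-0.008153)≈0.818097; next y=4/5·0.993925+1/4·0.818097≈0.999664
n=13: y≈0.999664, sp=1, e=sp−y≈0.000336; I≈0.542376, D=e−e_prev≈-0.005739; u=3/2·0.000336+3/2·0.542376+1/2·(-0.005739)≈0.811199; next y=4/5·0.999664+1/4·0.811199≈1.002531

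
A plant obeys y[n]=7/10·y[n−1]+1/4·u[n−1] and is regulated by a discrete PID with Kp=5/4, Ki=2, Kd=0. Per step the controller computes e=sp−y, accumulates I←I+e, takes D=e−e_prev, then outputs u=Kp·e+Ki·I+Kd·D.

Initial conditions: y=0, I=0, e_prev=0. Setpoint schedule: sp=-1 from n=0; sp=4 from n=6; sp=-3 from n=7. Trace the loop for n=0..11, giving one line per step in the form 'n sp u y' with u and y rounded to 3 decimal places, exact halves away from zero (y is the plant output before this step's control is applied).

0 -1 -3.250 0.000
1 -1 -2.609 -0.813
2 -1 -1.656 -1.221
3 -1 -1.059 -1.269
4 -1 -0.898 -1.153
5 -1 -0.987 -1.032
6 4 15.122 -0.969
7 -3 -10.922 3.102
8 -3 -11.228 -0.559
9 -3 -7.533 -3.198
10 -3 -4.134 -4.122
11 -3 -2.550 -3.919

(exact arithmetic carried between steps; '≈' marks a value shown rounded to 6 d.p. or computed from one; I and e_prev carry over from the previous line; the table rounds u and y to 3 d.p., halves away from zero)
n=0: y=0, sp=-1, e=sp−y=-1; I=-1, D=e−e_prev=-1; u=5/4·(-1)+2·(-1)+0·(-1)=-3.25; next y=7/10·0+1/4·(-3.25)=-0.8125
n=1: y=-0.8125, sp=-1, e=sp−y=-0.1875; I=-1.1875, D=e−e_prev=0.8125; u=5/4·(-0.1875)+2·(-1.1875)+0·0.8125=-2.609375; next y=7/10·(-0.8125)+1/4·(-2.609375)≈-1.221094
n=2: y≈-1.221094, sp=-1, e=sp−y≈0.221094; I≈-0.966406, D=e−e_prev≈0.408594; u=5/4·0.221094+2·(-0.966406)+0·0.408594≈-1.656445; next y=7/10·(-1.221094)+1/4·(-1.656445)≈-1.268877
n=3: y≈-1.268877, sp=-1, e=sp−y≈0.268877; I≈-0.697529, D=e−e_prev≈0.047783; u=5/4·0.268877+2·(-0.697529)+0·0.047783≈-1.058962; next y=7/10·(-1.268877)+1/4·(-1.058962)≈-1.152954
n=4: y≈-1.152954, sp=-1, e=sp−y≈0.152954; I≈-0.544575, D=e−e_prev≈-0.115922; u=5/4·0.152954+2·(-0.544575)+0·(-0.115922)≈-0.897957; next y=7/10·(-1.152954)+1/4·(-0.897957)≈-1.031557
n=5: y≈-1.031557, sp=-1, e=sp−y≈0.031557; I≈-0.513018, D=e−e_prev≈-0.121397; u=5/4·0.031557+2·(-0.513018)+0·(-0.121397)≈-0.986589; next y=7/10·(-1.031557)+1/4·(-0.986589)≈-0.968737
n=6: y≈-0.968737, sp=4, e=sp−y≈4.968737; I≈4.455720, D=e−e_prev≈4.937180; u=5/4·4.968737+2·4.455720+0·4.937180≈15.122361; next y=7/10·(-0.968737)+1/4·15.122361≈3.102474
n=7: y≈3.102474, sp=-3, e=sp−y≈-6.102474; I≈-1.646754, D=e−e_prev≈-11.071211; u=5/4·(-6.102474)+2·(-1.646754)+0·(-11.071211)≈-10.921602; next y=7/10·3.102474+1/4·(-10.921602)≈-0.558669
n=8: y≈-0.558669, sp=-3, e=sp−y≈-2.441331; I≈-4.088086, D=e−e_prev≈3.661143; u=5/4·(-2.441331)+2·(-4.088086)+0·3.661143≈-11.227836; next y=7/10·(-0.558669)+1/4·(-11.227836)≈-3.198027
n=9: y≈-3.198027, sp=-3, e=sp−y≈0.198027; I≈-3.890059, D=e−e_prev≈2.639359; u=5/4·0.198027+2·(-3.890059)+0·2.639359≈-7.532584; next y=7/10·(-3.198027)+1/4·(-7.532584)≈-4.121765
n=10: y≈-4.121765, sp=-3, e=sp−y≈1.121765; I≈-2.768294, D=e−e_prev≈0.923738; u=5/4·1.121765+2·(-2.768294)+0·0.923738≈-4.134382; next y=7/10·(-4.121765)+1/4·(-4.134382)≈-3.918831
n=11: y≈-3.918831, sp=-3, e=sp−y≈0.918831; I≈-1.849463, D=e−e_prev≈-0.202934; u=5/4·0.918831+2·(-1.849463)+0·(-0.202934)≈-2.550388; next y=7/10·(-3.918831)+1/4·(-2.550388)≈-3.380779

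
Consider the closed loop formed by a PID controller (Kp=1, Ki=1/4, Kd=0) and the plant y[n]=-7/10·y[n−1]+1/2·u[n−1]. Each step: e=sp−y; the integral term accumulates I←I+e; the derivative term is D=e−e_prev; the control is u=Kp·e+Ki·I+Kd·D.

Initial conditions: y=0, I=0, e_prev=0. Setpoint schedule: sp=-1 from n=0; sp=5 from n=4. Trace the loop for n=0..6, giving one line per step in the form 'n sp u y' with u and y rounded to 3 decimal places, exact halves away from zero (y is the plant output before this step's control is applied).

0 -1 -1.250 0.000
1 -1 -0.719 -0.625
2 -1 -1.691 0.078
3 -1 -0.738 -0.900
4 5 5.285 0.261
5 5 3.722 2.460
6 5 7.257 0.139

(exact arithmetic carried between steps; '≈' marks a value shown rounded to 6 d.p. or computed from one; I and e_prev carry over from the previous line; the table rounds u and y to 3 d.p., halves away from zero)
n=0: y=0, sp=-1, e=sp−y=-1; I=-1, D=e−e_prev=-1; u=1·(-1)+1/4·(-1)+0·(-1)=-1.25; next y=-7/10·0+1/2·(-1.25)=-0.625
n=1: y=-0.625, sp=-1, e=sp−y=-0.375; I=-1.375, D=e−e_prev=0.625; u=1·(-0.375)+1/4·(-1.375)+0·0.625=-0.71875; next y=-7/10·(-0.625)+1/2·(-0.71875)=0.078125
n=2: y=0.078125, sp=-1, e=sp−y=-1.078125; I=-2.453125, D=e−e_prev=-0.703125; u=1·(-1.078125)+1/4·(-2.453125)+0·(-0.703125)≈-1.691406; next y=-7/10·0.078125+1/2·(-1.691406)≈-0.900391
n=3: y≈-0.900391, sp=-1, e=sp−y≈-0.099609; I≈-2.552734, D=e−e_prev≈0.978516; u=1·(-0.099609)+1/4·(-2.552734)+0·0.978516≈-0.737793; next y=-7/10·(-0.900391)+1/2·(-0.737793)≈0.261377
n=4: y≈0.261377, sp=5, e=sp−y≈4.738623; I≈2.185889, D=e−e_prev≈4.838232; u=1·4.738623+1/4·2.185889+0·4.838232≈5.285095; next y=-7/10·0.261377+1/2·5.285095≈2.459584
n=5: y≈2.459584, sp=5, e=sp−y≈2.540416; I≈4.726305, D=e−e_prev≈-2.198207; u=1·2.540416+1/4·4.726305+0·(-2.198207)≈3.721992; next y=-7/10·2.459584+1/2·3.721992≈0.139288
n=6: y≈0.139288, sp=5, e=sp−y≈4.860712; I≈9.587017, D=e−e_prev≈2.320296; u=1·4.860712+1/4·9.587017+0·2.320296≈7.257467; next y=-7/10·0.139288+1/2·7.257467≈3.531232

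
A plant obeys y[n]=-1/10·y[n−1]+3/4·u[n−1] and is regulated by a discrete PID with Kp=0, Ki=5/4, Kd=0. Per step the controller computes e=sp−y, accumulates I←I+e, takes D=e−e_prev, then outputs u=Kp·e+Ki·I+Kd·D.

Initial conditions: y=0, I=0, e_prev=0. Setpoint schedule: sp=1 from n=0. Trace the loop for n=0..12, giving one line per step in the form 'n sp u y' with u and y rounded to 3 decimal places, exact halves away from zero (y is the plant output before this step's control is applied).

0 1 1.250 0.000
1 1 1.328 0.938
2 1 1.450 0.902
3 1 1.453 0.997
4 1 1.466 0.990
5 1 1.465 1.000
6 1 1.467 0.999
7 1 1.467 1.000
8 1 1.467 1.000
9 1 1.467 1.000
10 1 1.467 1.000
11 1 1.467 1.000
12 1 1.467 1.000

(exact arithmetic carried between steps; '≈' marks a value shown rounded to 6 d.p. or computed from one; I and e_prev carry over from the previous line; the table rounds u and y to 3 d.p., halves away from zero)
n=0: y=0, sp=1, e=sp−y=1; I=1, D=e−e_prev=1; u=0·1+5/4·1+0·1=1.25; next y=-1/10·0+3/4·1.25=0.9375
n=1: y=0.9375, sp=1, e=sp−y=0.0625; I=1.0625, D=e−e_prev=-0.9375; u=0·0.0625+5/4·1.0625+0·(-0.9375)=1.328125; next y=-1/10·0.9375+3/4·1.328125≈0.902344
n=2: y≈0.902344, sp=1, e=sp−y≈0.097656; I≈1.160156, D=e−e_prev≈0.035156; u=0·0.097656+5/4·1.160156+0·0.035156≈1.450195; next y=-1/10·0.902344+3/4·1.450195≈0.997412
n=3: y≈0.997412, sp=1, e=sp−y≈0.002588; I≈1.162744, D=e−e_prev≈-0.095068; u=0·0.002588+5/4·1.162744+0·(-0.095068)≈1.453430; next y=-1/10·0.997412+3/4·1.453430≈0.990331
n=4: y≈0.990331, sp=1, e=sp−y≈0.009669; I≈1.172413, D=e−e_prev≈0.007081; u=0·0.009669+5/4·1.172413+0·0.007081≈1.465516; next y=-1/10·0.990331+3/4·1.465516≈1.000104
n=5: y≈1.000104, sp=1, e=sp−y≈-0.000104; I≈1.172309, D=e−e_prev≈-0.009772; u=0·(-0.000104)+5/4·1.172309+0·(-0.009772)≈1.465386; next y=-1/10·1.000104+3/4·1.465386≈0.999029
n=6: y≈0.999029, sp=1, e=sp−y≈0.000971; I≈1.173280, D=e−e_prev≈0.001075; u=0·0.000971+5/4·1.173280+0·0.001075≈1.466600; next y=-1/10·0.999029+3/4·1.466600≈1.000047
n=7: y≈1.000047, sp=1, e=sp−y≈-0.000047; I≈1.173233, D=e−e_prev≈-0.001018; u=0·(-0.000047)+5/4·1.173233+0·(-0.001018)≈1.466541; next y=-1/10·1.000047+3/4·1.466541≈0.999901
n=8: y≈0.999901, sp=1, e=sp−y≈0.000099; I≈1.173332, D=e−e_prev≈0.000146; u=0·0.000099+5/4·1.173332+0·0.000146≈1.466665; next y=-1/10·0.999901+3/4·1.466665≈1.000008
n=9: y≈1.000008, sp=1, e=sp−y≈-0.000008; I≈1.173323, D=e−e_prev≈-0.000107; u=0·(-0.000008)+5/4·1.173323+0·(-0.000107)≈1.466654; next y=-1/10·1.000008+3/4·1.466654≈0.999990
n=10: y≈0.999990, sp=1, e=sp−y≈0.000010; I≈1.173334, D=e−e_prev≈0.000019; u=0·0.000010+5/4·1.173334+0·0.000019≈1.466667; next y=-1/10·0.999990+3/4·1.466667≈1.000001
n=11: y≈1.000001, sp=1, e=sp−y≈-0.000001; I≈1.173332, D=e−e_prev≈-0.000011; u=0·(-0.000001)+5/4·1.173332+0·(-0.000011)≈1.466665; next y=-1/10·1.000001+3/4·1.466665≈0.999999
n=12: y≈0.999999, sp=1, e=sp−y≈0.000001; I≈1.173333, D=e−e_prev≈0.000002; u=0·0.000001+5/4·1.173333+0·0.000002≈1.466667; next y=-1/10·0.999999+3/4·1.466667≈1.000000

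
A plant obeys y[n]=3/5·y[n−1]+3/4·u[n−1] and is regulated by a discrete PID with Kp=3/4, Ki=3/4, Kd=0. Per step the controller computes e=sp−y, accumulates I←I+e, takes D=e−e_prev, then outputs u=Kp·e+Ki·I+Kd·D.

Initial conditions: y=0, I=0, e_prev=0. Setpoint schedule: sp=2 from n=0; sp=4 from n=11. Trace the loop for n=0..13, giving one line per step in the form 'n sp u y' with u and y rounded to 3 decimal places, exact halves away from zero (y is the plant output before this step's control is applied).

0 2 3.000 0.000
1 2 1.125 2.250
2 2 1.022 2.194
3 2 1.043 2.083
4 2 1.057 2.032
5 2 1.063 2.012
6 2 1.065 2.005
7 2 1.066 2.002
8 2 1.066 2.001
9 2 1.067 2.000
10 2 1.067 2.000
11 4 4.067 2.000
12 4 2.192 4.250
13 4 2.089 4.194

(exact arithmetic carried between steps; '≈' marks a value shown rounded to 6 d.p. or computed from one; I and e_prev carry over from the previous line; the table rounds u and y to 3 d.p., halves away from zero)
n=0: y=0, sp=2, e=sp−y=2; I=2, D=e−e_prev=2; u=3/4·2+3/4·2+0·2=3; next y=3/5·0+3/4·3=2.25
n=1: y=2.25, sp=2, e=sp−y=-0.25; I=1.75, D=e−e_prev=-2.25; u=3/4·(-0.25)+3/4·1.75+0·(-2.25)=1.125; next y=3/5·2.25+3/4·1.125=2.19375
n=2: y=2.19375, sp=2, e=sp−y=-0.19375; I=1.55625, D=e−e_prev=0.05625; u=3/4·(-0.19375)+3/4·1.55625+0·0.05625=1.021875; next y=3/5·2.19375+3/4·1.021875≈2.082656
n=3: y≈2.082656, sp=2, e=sp−y≈-0.082656; I≈1.473594, D=e−e_prev≈0.111094; u=3/4·(-0.082656)+3/4·1.473594+0·0.111094≈1.043203; next y=3/5·2.082656+3/4·1.043203≈2.031996
n=4: y≈2.031996, sp=2, e=sp−y≈-0.031996; I≈1.441598, D=e−e_prev≈0.050660; u=3/4·(-0.031996)+3/4·1.441598+0·0.050660≈1.057201; next y=3/5·2.031996+3/4·1.057201≈2.012099
n=5: y≈2.012099, sp=2, e=sp−y≈-0.012099; I≈1.429499, D=e−e_prev≈0.019898; u=3/4·(-0.012099)+3/4·1.429499+0·0.019898≈1.063050; next y=3/5·2.012099+3/4·1.063050≈2.004547
n=6: y≈2.004547, sp=2, e=sp−y≈-0.004547; I≈1.424952, D=e−e_prev≈0.007552; u=3/4·(-0.004547)+3/4·1.424952+0·0.007552≈1.065304; next y=3/5·2.004547+3/4·1.065304≈2.001706
n=7: y≈2.001706, sp=2, e=sp−y≈-0.001706; I≈1.423246, D=e−e_prev≈0.002841; u=3/4·(-0.001706)+3/4·1.423246+0·0.002841≈1.066155; next y=3/5·2.001706+3/4·1.066155≈2.000640
n=8: y≈2.000640, sp=2, e=sp−y≈-0.000640; I≈1.422606, D=e−e_prev≈0.001066; u=3/4·(-0.000640)+3/4·1.422606+0·0.001066≈1.066475; next y=3/5·2.000640+3/4·1.066475≈2.000240
n=9: y≈2.000240, sp=2, e=sp−y≈-0.000240; I≈1.422366, D=e−e_prev≈0.000400; u=3/4·(-0.000240)+3/4·1.422366+0·0.000400≈1.066595; next y=3/5·2.000240+3/4·1.066595≈2.000090
n=10: y≈2.000090, sp=2, e=sp−y≈-0.000090; I≈1.422276, D=e−e_prev≈0.000150; u=3/4·(-0.000090)+3/4·1.422276+0·0.000150≈1.066640; next y=3/5·2.000090+3/4·1.066640≈2.000034
n=11: y≈2.000034, sp=4, e=sp−y≈1.999966; I≈3.422242, D=e−e_prev≈2.000056; u=3/4·1.999966+3/4·3.422242+0·2.000056≈4.066657; next y=3/5·2.000034+3/4·4.066657≈4.250013
n=12: y≈4.250013, sp=4, e=sp−y≈-0.250013; I≈3.172230, D=e−e_prev≈-2.249979; u=3/4·(-0.250013)+3/4·3.172230+0·(-2.249979)≈2.191663; next y=3/5·4.250013+3/4·2.191663≈4.193755
n=13: y≈4.193755, sp=4, e=sp−y≈-0.193755; I≈2.978475, D=e−e_prev≈0.056258; u=3/4·(-0.193755)+3/4·2.978475+0·0.056258≈2.088540; next y=3/5·4.193755+3/4·2.088540≈4.082658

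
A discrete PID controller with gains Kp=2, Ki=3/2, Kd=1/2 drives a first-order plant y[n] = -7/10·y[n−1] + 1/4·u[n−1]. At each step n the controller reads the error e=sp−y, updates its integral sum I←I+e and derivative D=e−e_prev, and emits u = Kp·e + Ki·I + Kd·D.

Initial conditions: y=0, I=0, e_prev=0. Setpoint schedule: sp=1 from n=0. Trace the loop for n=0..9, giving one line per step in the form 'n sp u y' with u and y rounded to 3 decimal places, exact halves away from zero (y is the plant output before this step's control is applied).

0 1 4.000 0.000
1 1 1.000 1.000
2 1 7.300 -0.450
3 1 -1.610 2.140
4 1 14.137 -1.901
5 1 -10.593 4.865
6 1 30.665 -6.053
7 1 -36.042 11.904
8 1 73.568 -17.343
9 1 -105.042 30.532

(exact arithmetic carried between steps; '≈' marks a value shown rounded to 6 d.p. or computed from one; I and e_prev carry over from the previous line; the table rounds u and y to 3 d.p., halves away from zero)
n=0: y=0, sp=1, e=sp−y=1; I=1, D=e−e_prev=1; u=2·1+3/2·1+1/2·1=4; next y=-7/10·0+1/4·4=1
n=1: y=1, sp=1, e=sp−y=0; I=1, D=e−e_prev=-1; u=2·0+3/2·1+1/2·(-1)=1; next y=-7/10·1+1/4·1=-0.45
n=2: y=-0.45, sp=1, e=sp−y=1.45; I=2.45, D=e−e_prev=1.45; u=2·1.45+3/2·2.45+1/2·1.45=7.3; next y=-7/10·(-0.45)+1/4·7.3=2.14
n=3: y=2.14, sp=1, e=sp−y=-1.14; I=1.31, D=e−e_prev=-2.59; u=2·(-1.14)+3/2·1.31+1/2·(-2.59)=-1.61; next y=-7/10·2.14+1/4·(-1.61)=-1.9005
n=4: y=-1.9005, sp=1, e=sp−y=2.9005; I=4.2105, D=e−e_prev=4.0405; u=2·2.9005+3/2·4.2105+1/2·4.0405=14.137; next y=-7/10·(-1.9005)+1/4·14.137=4.8646
n=5: y=4.8646, sp=1, e=sp−y=-3.8646; I=0.3459, D=e−e_prev=-6.7651; u=2·(-3.8646)+3/2·0.3459+1/2·(-6.7651)=-10.5929; next y=-7/10·4.8646+1/4·(-10.5929)=-6.053445
n=6: y=-6.053445, sp=1, e=sp−y=7.053445; I=7.399345, D=e−e_prev=10.918045; u=2·7.053445+3/2·7.399345+1/2·10.918045=30.66493; next y=-7/10·(-6.053445)+1/4·30.66493=11.903644
n=7: y=11.903644, sp=1, e=sp−y=-10.903644; I=-3.504299, D=e−e_prev=-17.957089; u=2·(-10.903644)+3/2·(-3.504299)+1/2·(-17.957089)=-36.042281; next y=-7/10·11.903644+1/4·(-36.042281)≈-17.343121
n=8: y≈-17.343121, sp=1, e=sp−y≈18.343121; I≈14.838822, D=e−e_prev≈29.246765; u=2·18.343121+3/2·14.838822+1/2·29.246765≈73.567858; next y=-7/10·(-17.343121)+1/4·73.567858≈30.532149
n=9: y≈30.532149, sp=1, e=sp−y≈-29.532149; I≈-14.693327, D=e−e_prev≈-47.875270; u=2·(-29.532149)+3/2·(-14.693327)+1/2·(-47.875270)≈-105.041924; next y=-7/10·30.532149+1/4·(-105.041924)≈-47.632985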